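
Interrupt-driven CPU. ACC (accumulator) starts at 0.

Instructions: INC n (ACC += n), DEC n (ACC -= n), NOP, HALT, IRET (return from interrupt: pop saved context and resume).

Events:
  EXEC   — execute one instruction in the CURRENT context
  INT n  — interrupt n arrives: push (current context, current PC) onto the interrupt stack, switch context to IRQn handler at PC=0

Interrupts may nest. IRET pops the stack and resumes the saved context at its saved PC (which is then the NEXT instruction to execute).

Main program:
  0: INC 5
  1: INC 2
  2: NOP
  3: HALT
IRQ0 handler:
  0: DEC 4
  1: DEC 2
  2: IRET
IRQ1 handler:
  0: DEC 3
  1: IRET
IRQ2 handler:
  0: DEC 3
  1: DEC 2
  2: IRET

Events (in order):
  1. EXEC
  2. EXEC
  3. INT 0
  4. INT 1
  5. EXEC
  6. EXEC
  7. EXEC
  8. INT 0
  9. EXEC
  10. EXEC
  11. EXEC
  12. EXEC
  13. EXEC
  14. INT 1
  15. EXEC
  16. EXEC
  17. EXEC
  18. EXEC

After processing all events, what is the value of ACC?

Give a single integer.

Answer: -11

Derivation:
Event 1 (EXEC): [MAIN] PC=0: INC 5 -> ACC=5
Event 2 (EXEC): [MAIN] PC=1: INC 2 -> ACC=7
Event 3 (INT 0): INT 0 arrives: push (MAIN, PC=2), enter IRQ0 at PC=0 (depth now 1)
Event 4 (INT 1): INT 1 arrives: push (IRQ0, PC=0), enter IRQ1 at PC=0 (depth now 2)
Event 5 (EXEC): [IRQ1] PC=0: DEC 3 -> ACC=4
Event 6 (EXEC): [IRQ1] PC=1: IRET -> resume IRQ0 at PC=0 (depth now 1)
Event 7 (EXEC): [IRQ0] PC=0: DEC 4 -> ACC=0
Event 8 (INT 0): INT 0 arrives: push (IRQ0, PC=1), enter IRQ0 at PC=0 (depth now 2)
Event 9 (EXEC): [IRQ0] PC=0: DEC 4 -> ACC=-4
Event 10 (EXEC): [IRQ0] PC=1: DEC 2 -> ACC=-6
Event 11 (EXEC): [IRQ0] PC=2: IRET -> resume IRQ0 at PC=1 (depth now 1)
Event 12 (EXEC): [IRQ0] PC=1: DEC 2 -> ACC=-8
Event 13 (EXEC): [IRQ0] PC=2: IRET -> resume MAIN at PC=2 (depth now 0)
Event 14 (INT 1): INT 1 arrives: push (MAIN, PC=2), enter IRQ1 at PC=0 (depth now 1)
Event 15 (EXEC): [IRQ1] PC=0: DEC 3 -> ACC=-11
Event 16 (EXEC): [IRQ1] PC=1: IRET -> resume MAIN at PC=2 (depth now 0)
Event 17 (EXEC): [MAIN] PC=2: NOP
Event 18 (EXEC): [MAIN] PC=3: HALT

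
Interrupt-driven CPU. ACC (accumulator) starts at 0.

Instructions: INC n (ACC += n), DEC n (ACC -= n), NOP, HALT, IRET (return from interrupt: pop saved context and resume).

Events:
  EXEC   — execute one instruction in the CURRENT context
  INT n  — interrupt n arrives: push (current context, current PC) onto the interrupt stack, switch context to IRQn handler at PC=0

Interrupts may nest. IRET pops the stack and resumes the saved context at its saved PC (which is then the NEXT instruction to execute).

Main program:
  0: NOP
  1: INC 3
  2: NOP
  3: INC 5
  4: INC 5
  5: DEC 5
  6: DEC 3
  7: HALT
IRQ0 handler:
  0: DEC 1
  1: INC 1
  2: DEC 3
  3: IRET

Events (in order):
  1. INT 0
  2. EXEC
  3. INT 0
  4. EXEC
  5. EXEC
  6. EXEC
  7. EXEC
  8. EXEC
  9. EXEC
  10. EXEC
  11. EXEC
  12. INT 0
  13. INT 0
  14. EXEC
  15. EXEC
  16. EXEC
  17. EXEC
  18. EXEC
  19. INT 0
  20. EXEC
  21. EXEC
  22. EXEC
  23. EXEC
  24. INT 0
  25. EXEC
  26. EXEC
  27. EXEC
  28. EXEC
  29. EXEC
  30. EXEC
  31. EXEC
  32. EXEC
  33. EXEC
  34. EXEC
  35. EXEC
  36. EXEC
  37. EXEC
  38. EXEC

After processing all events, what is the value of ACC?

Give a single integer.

Answer: -13

Derivation:
Event 1 (INT 0): INT 0 arrives: push (MAIN, PC=0), enter IRQ0 at PC=0 (depth now 1)
Event 2 (EXEC): [IRQ0] PC=0: DEC 1 -> ACC=-1
Event 3 (INT 0): INT 0 arrives: push (IRQ0, PC=1), enter IRQ0 at PC=0 (depth now 2)
Event 4 (EXEC): [IRQ0] PC=0: DEC 1 -> ACC=-2
Event 5 (EXEC): [IRQ0] PC=1: INC 1 -> ACC=-1
Event 6 (EXEC): [IRQ0] PC=2: DEC 3 -> ACC=-4
Event 7 (EXEC): [IRQ0] PC=3: IRET -> resume IRQ0 at PC=1 (depth now 1)
Event 8 (EXEC): [IRQ0] PC=1: INC 1 -> ACC=-3
Event 9 (EXEC): [IRQ0] PC=2: DEC 3 -> ACC=-6
Event 10 (EXEC): [IRQ0] PC=3: IRET -> resume MAIN at PC=0 (depth now 0)
Event 11 (EXEC): [MAIN] PC=0: NOP
Event 12 (INT 0): INT 0 arrives: push (MAIN, PC=1), enter IRQ0 at PC=0 (depth now 1)
Event 13 (INT 0): INT 0 arrives: push (IRQ0, PC=0), enter IRQ0 at PC=0 (depth now 2)
Event 14 (EXEC): [IRQ0] PC=0: DEC 1 -> ACC=-7
Event 15 (EXEC): [IRQ0] PC=1: INC 1 -> ACC=-6
Event 16 (EXEC): [IRQ0] PC=2: DEC 3 -> ACC=-9
Event 17 (EXEC): [IRQ0] PC=3: IRET -> resume IRQ0 at PC=0 (depth now 1)
Event 18 (EXEC): [IRQ0] PC=0: DEC 1 -> ACC=-10
Event 19 (INT 0): INT 0 arrives: push (IRQ0, PC=1), enter IRQ0 at PC=0 (depth now 2)
Event 20 (EXEC): [IRQ0] PC=0: DEC 1 -> ACC=-11
Event 21 (EXEC): [IRQ0] PC=1: INC 1 -> ACC=-10
Event 22 (EXEC): [IRQ0] PC=2: DEC 3 -> ACC=-13
Event 23 (EXEC): [IRQ0] PC=3: IRET -> resume IRQ0 at PC=1 (depth now 1)
Event 24 (INT 0): INT 0 arrives: push (IRQ0, PC=1), enter IRQ0 at PC=0 (depth now 2)
Event 25 (EXEC): [IRQ0] PC=0: DEC 1 -> ACC=-14
Event 26 (EXEC): [IRQ0] PC=1: INC 1 -> ACC=-13
Event 27 (EXEC): [IRQ0] PC=2: DEC 3 -> ACC=-16
Event 28 (EXEC): [IRQ0] PC=3: IRET -> resume IRQ0 at PC=1 (depth now 1)
Event 29 (EXEC): [IRQ0] PC=1: INC 1 -> ACC=-15
Event 30 (EXEC): [IRQ0] PC=2: DEC 3 -> ACC=-18
Event 31 (EXEC): [IRQ0] PC=3: IRET -> resume MAIN at PC=1 (depth now 0)
Event 32 (EXEC): [MAIN] PC=1: INC 3 -> ACC=-15
Event 33 (EXEC): [MAIN] PC=2: NOP
Event 34 (EXEC): [MAIN] PC=3: INC 5 -> ACC=-10
Event 35 (EXEC): [MAIN] PC=4: INC 5 -> ACC=-5
Event 36 (EXEC): [MAIN] PC=5: DEC 5 -> ACC=-10
Event 37 (EXEC): [MAIN] PC=6: DEC 3 -> ACC=-13
Event 38 (EXEC): [MAIN] PC=7: HALT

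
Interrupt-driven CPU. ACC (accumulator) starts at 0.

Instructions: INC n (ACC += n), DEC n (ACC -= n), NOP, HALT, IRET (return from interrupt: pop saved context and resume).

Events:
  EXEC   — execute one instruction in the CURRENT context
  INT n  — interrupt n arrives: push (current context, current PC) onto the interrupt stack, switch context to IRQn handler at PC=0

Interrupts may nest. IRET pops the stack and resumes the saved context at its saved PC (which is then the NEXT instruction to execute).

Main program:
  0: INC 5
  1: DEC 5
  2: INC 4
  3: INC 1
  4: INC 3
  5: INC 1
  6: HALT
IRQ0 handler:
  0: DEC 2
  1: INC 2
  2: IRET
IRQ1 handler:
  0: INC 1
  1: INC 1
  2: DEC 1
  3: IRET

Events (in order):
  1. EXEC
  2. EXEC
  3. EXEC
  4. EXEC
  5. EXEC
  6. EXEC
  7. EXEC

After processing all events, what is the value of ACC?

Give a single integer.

Event 1 (EXEC): [MAIN] PC=0: INC 5 -> ACC=5
Event 2 (EXEC): [MAIN] PC=1: DEC 5 -> ACC=0
Event 3 (EXEC): [MAIN] PC=2: INC 4 -> ACC=4
Event 4 (EXEC): [MAIN] PC=3: INC 1 -> ACC=5
Event 5 (EXEC): [MAIN] PC=4: INC 3 -> ACC=8
Event 6 (EXEC): [MAIN] PC=5: INC 1 -> ACC=9
Event 7 (EXEC): [MAIN] PC=6: HALT

Answer: 9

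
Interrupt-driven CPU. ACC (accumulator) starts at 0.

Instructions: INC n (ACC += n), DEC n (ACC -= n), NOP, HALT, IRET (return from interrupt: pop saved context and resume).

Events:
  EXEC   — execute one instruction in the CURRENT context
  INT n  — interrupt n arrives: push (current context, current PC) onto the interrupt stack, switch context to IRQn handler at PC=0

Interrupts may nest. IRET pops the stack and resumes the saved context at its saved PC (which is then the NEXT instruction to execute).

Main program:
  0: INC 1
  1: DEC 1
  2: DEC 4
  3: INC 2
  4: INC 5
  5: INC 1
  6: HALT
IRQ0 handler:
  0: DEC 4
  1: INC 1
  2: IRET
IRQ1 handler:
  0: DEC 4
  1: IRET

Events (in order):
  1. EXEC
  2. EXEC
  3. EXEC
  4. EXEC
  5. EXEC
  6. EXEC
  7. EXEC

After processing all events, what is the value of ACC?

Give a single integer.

Answer: 4

Derivation:
Event 1 (EXEC): [MAIN] PC=0: INC 1 -> ACC=1
Event 2 (EXEC): [MAIN] PC=1: DEC 1 -> ACC=0
Event 3 (EXEC): [MAIN] PC=2: DEC 4 -> ACC=-4
Event 4 (EXEC): [MAIN] PC=3: INC 2 -> ACC=-2
Event 5 (EXEC): [MAIN] PC=4: INC 5 -> ACC=3
Event 6 (EXEC): [MAIN] PC=5: INC 1 -> ACC=4
Event 7 (EXEC): [MAIN] PC=6: HALT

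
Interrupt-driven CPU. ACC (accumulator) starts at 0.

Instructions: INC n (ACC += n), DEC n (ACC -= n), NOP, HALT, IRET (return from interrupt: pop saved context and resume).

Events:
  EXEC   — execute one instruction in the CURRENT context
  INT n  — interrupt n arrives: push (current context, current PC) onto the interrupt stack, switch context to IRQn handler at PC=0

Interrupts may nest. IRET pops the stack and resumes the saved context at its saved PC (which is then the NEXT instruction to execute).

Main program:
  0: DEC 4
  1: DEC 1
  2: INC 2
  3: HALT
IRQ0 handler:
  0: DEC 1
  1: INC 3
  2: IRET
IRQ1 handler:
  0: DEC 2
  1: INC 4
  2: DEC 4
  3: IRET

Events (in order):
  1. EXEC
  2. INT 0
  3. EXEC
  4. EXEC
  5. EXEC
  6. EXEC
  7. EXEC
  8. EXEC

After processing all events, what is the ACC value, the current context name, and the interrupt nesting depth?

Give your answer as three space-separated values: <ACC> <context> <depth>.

Event 1 (EXEC): [MAIN] PC=0: DEC 4 -> ACC=-4
Event 2 (INT 0): INT 0 arrives: push (MAIN, PC=1), enter IRQ0 at PC=0 (depth now 1)
Event 3 (EXEC): [IRQ0] PC=0: DEC 1 -> ACC=-5
Event 4 (EXEC): [IRQ0] PC=1: INC 3 -> ACC=-2
Event 5 (EXEC): [IRQ0] PC=2: IRET -> resume MAIN at PC=1 (depth now 0)
Event 6 (EXEC): [MAIN] PC=1: DEC 1 -> ACC=-3
Event 7 (EXEC): [MAIN] PC=2: INC 2 -> ACC=-1
Event 8 (EXEC): [MAIN] PC=3: HALT

Answer: -1 MAIN 0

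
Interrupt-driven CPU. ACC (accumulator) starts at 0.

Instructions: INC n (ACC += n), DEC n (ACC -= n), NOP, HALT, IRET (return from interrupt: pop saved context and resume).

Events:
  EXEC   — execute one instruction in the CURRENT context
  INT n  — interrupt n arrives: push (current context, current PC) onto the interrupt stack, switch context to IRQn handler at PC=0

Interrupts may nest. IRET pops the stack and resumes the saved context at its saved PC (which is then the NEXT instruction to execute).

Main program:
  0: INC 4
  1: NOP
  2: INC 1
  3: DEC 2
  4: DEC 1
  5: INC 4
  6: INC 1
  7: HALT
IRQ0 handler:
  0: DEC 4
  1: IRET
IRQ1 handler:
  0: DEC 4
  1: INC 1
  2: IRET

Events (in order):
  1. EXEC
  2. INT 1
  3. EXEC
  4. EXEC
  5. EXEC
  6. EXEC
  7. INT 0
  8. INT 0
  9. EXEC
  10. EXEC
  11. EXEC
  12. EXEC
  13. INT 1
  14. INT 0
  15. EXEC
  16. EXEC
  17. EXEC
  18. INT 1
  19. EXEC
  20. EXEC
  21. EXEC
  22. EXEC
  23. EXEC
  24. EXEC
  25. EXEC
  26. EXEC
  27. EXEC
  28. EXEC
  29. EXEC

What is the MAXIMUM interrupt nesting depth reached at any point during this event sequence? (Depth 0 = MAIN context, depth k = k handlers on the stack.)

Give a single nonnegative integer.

Answer: 2

Derivation:
Event 1 (EXEC): [MAIN] PC=0: INC 4 -> ACC=4 [depth=0]
Event 2 (INT 1): INT 1 arrives: push (MAIN, PC=1), enter IRQ1 at PC=0 (depth now 1) [depth=1]
Event 3 (EXEC): [IRQ1] PC=0: DEC 4 -> ACC=0 [depth=1]
Event 4 (EXEC): [IRQ1] PC=1: INC 1 -> ACC=1 [depth=1]
Event 5 (EXEC): [IRQ1] PC=2: IRET -> resume MAIN at PC=1 (depth now 0) [depth=0]
Event 6 (EXEC): [MAIN] PC=1: NOP [depth=0]
Event 7 (INT 0): INT 0 arrives: push (MAIN, PC=2), enter IRQ0 at PC=0 (depth now 1) [depth=1]
Event 8 (INT 0): INT 0 arrives: push (IRQ0, PC=0), enter IRQ0 at PC=0 (depth now 2) [depth=2]
Event 9 (EXEC): [IRQ0] PC=0: DEC 4 -> ACC=-3 [depth=2]
Event 10 (EXEC): [IRQ0] PC=1: IRET -> resume IRQ0 at PC=0 (depth now 1) [depth=1]
Event 11 (EXEC): [IRQ0] PC=0: DEC 4 -> ACC=-7 [depth=1]
Event 12 (EXEC): [IRQ0] PC=1: IRET -> resume MAIN at PC=2 (depth now 0) [depth=0]
Event 13 (INT 1): INT 1 arrives: push (MAIN, PC=2), enter IRQ1 at PC=0 (depth now 1) [depth=1]
Event 14 (INT 0): INT 0 arrives: push (IRQ1, PC=0), enter IRQ0 at PC=0 (depth now 2) [depth=2]
Event 15 (EXEC): [IRQ0] PC=0: DEC 4 -> ACC=-11 [depth=2]
Event 16 (EXEC): [IRQ0] PC=1: IRET -> resume IRQ1 at PC=0 (depth now 1) [depth=1]
Event 17 (EXEC): [IRQ1] PC=0: DEC 4 -> ACC=-15 [depth=1]
Event 18 (INT 1): INT 1 arrives: push (IRQ1, PC=1), enter IRQ1 at PC=0 (depth now 2) [depth=2]
Event 19 (EXEC): [IRQ1] PC=0: DEC 4 -> ACC=-19 [depth=2]
Event 20 (EXEC): [IRQ1] PC=1: INC 1 -> ACC=-18 [depth=2]
Event 21 (EXEC): [IRQ1] PC=2: IRET -> resume IRQ1 at PC=1 (depth now 1) [depth=1]
Event 22 (EXEC): [IRQ1] PC=1: INC 1 -> ACC=-17 [depth=1]
Event 23 (EXEC): [IRQ1] PC=2: IRET -> resume MAIN at PC=2 (depth now 0) [depth=0]
Event 24 (EXEC): [MAIN] PC=2: INC 1 -> ACC=-16 [depth=0]
Event 25 (EXEC): [MAIN] PC=3: DEC 2 -> ACC=-18 [depth=0]
Event 26 (EXEC): [MAIN] PC=4: DEC 1 -> ACC=-19 [depth=0]
Event 27 (EXEC): [MAIN] PC=5: INC 4 -> ACC=-15 [depth=0]
Event 28 (EXEC): [MAIN] PC=6: INC 1 -> ACC=-14 [depth=0]
Event 29 (EXEC): [MAIN] PC=7: HALT [depth=0]
Max depth observed: 2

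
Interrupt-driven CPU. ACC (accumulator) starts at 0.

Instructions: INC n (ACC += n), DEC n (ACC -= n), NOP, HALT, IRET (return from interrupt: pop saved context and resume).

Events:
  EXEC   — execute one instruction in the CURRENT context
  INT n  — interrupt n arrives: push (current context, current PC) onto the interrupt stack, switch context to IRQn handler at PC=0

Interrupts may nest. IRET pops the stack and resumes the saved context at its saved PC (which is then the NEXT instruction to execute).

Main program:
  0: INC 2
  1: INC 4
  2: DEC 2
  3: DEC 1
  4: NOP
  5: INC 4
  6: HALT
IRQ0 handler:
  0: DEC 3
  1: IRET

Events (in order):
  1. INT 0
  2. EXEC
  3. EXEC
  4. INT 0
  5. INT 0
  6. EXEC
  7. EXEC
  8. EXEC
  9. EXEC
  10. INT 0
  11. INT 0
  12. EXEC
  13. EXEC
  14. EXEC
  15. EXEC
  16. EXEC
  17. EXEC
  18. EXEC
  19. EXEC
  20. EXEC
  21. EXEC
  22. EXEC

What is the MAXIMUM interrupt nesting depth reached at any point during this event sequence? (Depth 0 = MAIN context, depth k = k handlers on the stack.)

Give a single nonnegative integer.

Answer: 2

Derivation:
Event 1 (INT 0): INT 0 arrives: push (MAIN, PC=0), enter IRQ0 at PC=0 (depth now 1) [depth=1]
Event 2 (EXEC): [IRQ0] PC=0: DEC 3 -> ACC=-3 [depth=1]
Event 3 (EXEC): [IRQ0] PC=1: IRET -> resume MAIN at PC=0 (depth now 0) [depth=0]
Event 4 (INT 0): INT 0 arrives: push (MAIN, PC=0), enter IRQ0 at PC=0 (depth now 1) [depth=1]
Event 5 (INT 0): INT 0 arrives: push (IRQ0, PC=0), enter IRQ0 at PC=0 (depth now 2) [depth=2]
Event 6 (EXEC): [IRQ0] PC=0: DEC 3 -> ACC=-6 [depth=2]
Event 7 (EXEC): [IRQ0] PC=1: IRET -> resume IRQ0 at PC=0 (depth now 1) [depth=1]
Event 8 (EXEC): [IRQ0] PC=0: DEC 3 -> ACC=-9 [depth=1]
Event 9 (EXEC): [IRQ0] PC=1: IRET -> resume MAIN at PC=0 (depth now 0) [depth=0]
Event 10 (INT 0): INT 0 arrives: push (MAIN, PC=0), enter IRQ0 at PC=0 (depth now 1) [depth=1]
Event 11 (INT 0): INT 0 arrives: push (IRQ0, PC=0), enter IRQ0 at PC=0 (depth now 2) [depth=2]
Event 12 (EXEC): [IRQ0] PC=0: DEC 3 -> ACC=-12 [depth=2]
Event 13 (EXEC): [IRQ0] PC=1: IRET -> resume IRQ0 at PC=0 (depth now 1) [depth=1]
Event 14 (EXEC): [IRQ0] PC=0: DEC 3 -> ACC=-15 [depth=1]
Event 15 (EXEC): [IRQ0] PC=1: IRET -> resume MAIN at PC=0 (depth now 0) [depth=0]
Event 16 (EXEC): [MAIN] PC=0: INC 2 -> ACC=-13 [depth=0]
Event 17 (EXEC): [MAIN] PC=1: INC 4 -> ACC=-9 [depth=0]
Event 18 (EXEC): [MAIN] PC=2: DEC 2 -> ACC=-11 [depth=0]
Event 19 (EXEC): [MAIN] PC=3: DEC 1 -> ACC=-12 [depth=0]
Event 20 (EXEC): [MAIN] PC=4: NOP [depth=0]
Event 21 (EXEC): [MAIN] PC=5: INC 4 -> ACC=-8 [depth=0]
Event 22 (EXEC): [MAIN] PC=6: HALT [depth=0]
Max depth observed: 2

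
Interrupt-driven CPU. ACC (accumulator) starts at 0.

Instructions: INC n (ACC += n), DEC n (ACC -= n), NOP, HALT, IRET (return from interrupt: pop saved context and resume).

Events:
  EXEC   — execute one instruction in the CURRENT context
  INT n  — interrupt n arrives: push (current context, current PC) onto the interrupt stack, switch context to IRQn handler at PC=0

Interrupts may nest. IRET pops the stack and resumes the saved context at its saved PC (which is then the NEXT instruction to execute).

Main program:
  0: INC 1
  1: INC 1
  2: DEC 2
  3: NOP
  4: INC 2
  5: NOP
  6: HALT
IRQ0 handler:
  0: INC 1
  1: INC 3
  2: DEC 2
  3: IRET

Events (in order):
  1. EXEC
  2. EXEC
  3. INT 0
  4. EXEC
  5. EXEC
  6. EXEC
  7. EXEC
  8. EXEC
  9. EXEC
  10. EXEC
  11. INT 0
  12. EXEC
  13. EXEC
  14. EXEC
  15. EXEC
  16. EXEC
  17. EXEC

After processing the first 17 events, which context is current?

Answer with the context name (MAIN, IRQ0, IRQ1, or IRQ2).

Answer: MAIN

Derivation:
Event 1 (EXEC): [MAIN] PC=0: INC 1 -> ACC=1
Event 2 (EXEC): [MAIN] PC=1: INC 1 -> ACC=2
Event 3 (INT 0): INT 0 arrives: push (MAIN, PC=2), enter IRQ0 at PC=0 (depth now 1)
Event 4 (EXEC): [IRQ0] PC=0: INC 1 -> ACC=3
Event 5 (EXEC): [IRQ0] PC=1: INC 3 -> ACC=6
Event 6 (EXEC): [IRQ0] PC=2: DEC 2 -> ACC=4
Event 7 (EXEC): [IRQ0] PC=3: IRET -> resume MAIN at PC=2 (depth now 0)
Event 8 (EXEC): [MAIN] PC=2: DEC 2 -> ACC=2
Event 9 (EXEC): [MAIN] PC=3: NOP
Event 10 (EXEC): [MAIN] PC=4: INC 2 -> ACC=4
Event 11 (INT 0): INT 0 arrives: push (MAIN, PC=5), enter IRQ0 at PC=0 (depth now 1)
Event 12 (EXEC): [IRQ0] PC=0: INC 1 -> ACC=5
Event 13 (EXEC): [IRQ0] PC=1: INC 3 -> ACC=8
Event 14 (EXEC): [IRQ0] PC=2: DEC 2 -> ACC=6
Event 15 (EXEC): [IRQ0] PC=3: IRET -> resume MAIN at PC=5 (depth now 0)
Event 16 (EXEC): [MAIN] PC=5: NOP
Event 17 (EXEC): [MAIN] PC=6: HALT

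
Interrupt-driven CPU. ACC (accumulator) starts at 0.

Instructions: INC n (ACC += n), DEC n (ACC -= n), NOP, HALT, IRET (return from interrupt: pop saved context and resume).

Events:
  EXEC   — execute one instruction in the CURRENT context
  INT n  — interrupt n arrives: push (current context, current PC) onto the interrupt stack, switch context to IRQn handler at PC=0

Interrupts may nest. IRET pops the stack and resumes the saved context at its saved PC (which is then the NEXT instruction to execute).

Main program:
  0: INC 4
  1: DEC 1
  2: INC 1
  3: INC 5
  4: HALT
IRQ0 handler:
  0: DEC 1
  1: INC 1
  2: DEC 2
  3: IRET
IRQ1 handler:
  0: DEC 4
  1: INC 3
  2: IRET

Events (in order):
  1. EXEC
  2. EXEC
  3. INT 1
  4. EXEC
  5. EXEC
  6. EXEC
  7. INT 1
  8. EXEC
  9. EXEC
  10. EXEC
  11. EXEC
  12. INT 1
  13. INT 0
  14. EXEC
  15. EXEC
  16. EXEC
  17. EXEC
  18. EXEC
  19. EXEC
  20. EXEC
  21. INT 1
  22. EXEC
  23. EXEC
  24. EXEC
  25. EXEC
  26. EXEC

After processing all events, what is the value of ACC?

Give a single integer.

Event 1 (EXEC): [MAIN] PC=0: INC 4 -> ACC=4
Event 2 (EXEC): [MAIN] PC=1: DEC 1 -> ACC=3
Event 3 (INT 1): INT 1 arrives: push (MAIN, PC=2), enter IRQ1 at PC=0 (depth now 1)
Event 4 (EXEC): [IRQ1] PC=0: DEC 4 -> ACC=-1
Event 5 (EXEC): [IRQ1] PC=1: INC 3 -> ACC=2
Event 6 (EXEC): [IRQ1] PC=2: IRET -> resume MAIN at PC=2 (depth now 0)
Event 7 (INT 1): INT 1 arrives: push (MAIN, PC=2), enter IRQ1 at PC=0 (depth now 1)
Event 8 (EXEC): [IRQ1] PC=0: DEC 4 -> ACC=-2
Event 9 (EXEC): [IRQ1] PC=1: INC 3 -> ACC=1
Event 10 (EXEC): [IRQ1] PC=2: IRET -> resume MAIN at PC=2 (depth now 0)
Event 11 (EXEC): [MAIN] PC=2: INC 1 -> ACC=2
Event 12 (INT 1): INT 1 arrives: push (MAIN, PC=3), enter IRQ1 at PC=0 (depth now 1)
Event 13 (INT 0): INT 0 arrives: push (IRQ1, PC=0), enter IRQ0 at PC=0 (depth now 2)
Event 14 (EXEC): [IRQ0] PC=0: DEC 1 -> ACC=1
Event 15 (EXEC): [IRQ0] PC=1: INC 1 -> ACC=2
Event 16 (EXEC): [IRQ0] PC=2: DEC 2 -> ACC=0
Event 17 (EXEC): [IRQ0] PC=3: IRET -> resume IRQ1 at PC=0 (depth now 1)
Event 18 (EXEC): [IRQ1] PC=0: DEC 4 -> ACC=-4
Event 19 (EXEC): [IRQ1] PC=1: INC 3 -> ACC=-1
Event 20 (EXEC): [IRQ1] PC=2: IRET -> resume MAIN at PC=3 (depth now 0)
Event 21 (INT 1): INT 1 arrives: push (MAIN, PC=3), enter IRQ1 at PC=0 (depth now 1)
Event 22 (EXEC): [IRQ1] PC=0: DEC 4 -> ACC=-5
Event 23 (EXEC): [IRQ1] PC=1: INC 3 -> ACC=-2
Event 24 (EXEC): [IRQ1] PC=2: IRET -> resume MAIN at PC=3 (depth now 0)
Event 25 (EXEC): [MAIN] PC=3: INC 5 -> ACC=3
Event 26 (EXEC): [MAIN] PC=4: HALT

Answer: 3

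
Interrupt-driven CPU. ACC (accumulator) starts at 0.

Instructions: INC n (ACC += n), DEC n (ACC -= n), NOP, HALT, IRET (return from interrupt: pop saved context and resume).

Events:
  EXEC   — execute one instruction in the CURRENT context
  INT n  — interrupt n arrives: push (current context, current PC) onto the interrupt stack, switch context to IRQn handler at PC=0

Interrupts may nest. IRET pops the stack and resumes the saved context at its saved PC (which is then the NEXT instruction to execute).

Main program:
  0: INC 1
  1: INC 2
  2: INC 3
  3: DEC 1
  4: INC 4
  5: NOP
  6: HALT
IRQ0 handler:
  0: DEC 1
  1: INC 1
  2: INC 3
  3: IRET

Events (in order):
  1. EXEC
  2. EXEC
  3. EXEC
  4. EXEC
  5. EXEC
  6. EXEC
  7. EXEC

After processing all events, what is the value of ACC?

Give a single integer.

Answer: 9

Derivation:
Event 1 (EXEC): [MAIN] PC=0: INC 1 -> ACC=1
Event 2 (EXEC): [MAIN] PC=1: INC 2 -> ACC=3
Event 3 (EXEC): [MAIN] PC=2: INC 3 -> ACC=6
Event 4 (EXEC): [MAIN] PC=3: DEC 1 -> ACC=5
Event 5 (EXEC): [MAIN] PC=4: INC 4 -> ACC=9
Event 6 (EXEC): [MAIN] PC=5: NOP
Event 7 (EXEC): [MAIN] PC=6: HALT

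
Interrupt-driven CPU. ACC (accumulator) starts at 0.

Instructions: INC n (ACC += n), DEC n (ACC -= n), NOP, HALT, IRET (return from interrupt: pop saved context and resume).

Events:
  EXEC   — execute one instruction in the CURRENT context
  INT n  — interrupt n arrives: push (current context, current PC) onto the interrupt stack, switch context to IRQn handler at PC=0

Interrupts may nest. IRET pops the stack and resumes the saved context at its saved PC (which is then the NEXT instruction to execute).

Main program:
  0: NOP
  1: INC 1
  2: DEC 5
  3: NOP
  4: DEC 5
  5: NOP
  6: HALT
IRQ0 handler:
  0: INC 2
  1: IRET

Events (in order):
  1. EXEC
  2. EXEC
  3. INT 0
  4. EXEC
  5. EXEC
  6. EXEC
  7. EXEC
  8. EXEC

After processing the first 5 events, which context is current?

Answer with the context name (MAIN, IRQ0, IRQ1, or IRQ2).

Event 1 (EXEC): [MAIN] PC=0: NOP
Event 2 (EXEC): [MAIN] PC=1: INC 1 -> ACC=1
Event 3 (INT 0): INT 0 arrives: push (MAIN, PC=2), enter IRQ0 at PC=0 (depth now 1)
Event 4 (EXEC): [IRQ0] PC=0: INC 2 -> ACC=3
Event 5 (EXEC): [IRQ0] PC=1: IRET -> resume MAIN at PC=2 (depth now 0)

Answer: MAIN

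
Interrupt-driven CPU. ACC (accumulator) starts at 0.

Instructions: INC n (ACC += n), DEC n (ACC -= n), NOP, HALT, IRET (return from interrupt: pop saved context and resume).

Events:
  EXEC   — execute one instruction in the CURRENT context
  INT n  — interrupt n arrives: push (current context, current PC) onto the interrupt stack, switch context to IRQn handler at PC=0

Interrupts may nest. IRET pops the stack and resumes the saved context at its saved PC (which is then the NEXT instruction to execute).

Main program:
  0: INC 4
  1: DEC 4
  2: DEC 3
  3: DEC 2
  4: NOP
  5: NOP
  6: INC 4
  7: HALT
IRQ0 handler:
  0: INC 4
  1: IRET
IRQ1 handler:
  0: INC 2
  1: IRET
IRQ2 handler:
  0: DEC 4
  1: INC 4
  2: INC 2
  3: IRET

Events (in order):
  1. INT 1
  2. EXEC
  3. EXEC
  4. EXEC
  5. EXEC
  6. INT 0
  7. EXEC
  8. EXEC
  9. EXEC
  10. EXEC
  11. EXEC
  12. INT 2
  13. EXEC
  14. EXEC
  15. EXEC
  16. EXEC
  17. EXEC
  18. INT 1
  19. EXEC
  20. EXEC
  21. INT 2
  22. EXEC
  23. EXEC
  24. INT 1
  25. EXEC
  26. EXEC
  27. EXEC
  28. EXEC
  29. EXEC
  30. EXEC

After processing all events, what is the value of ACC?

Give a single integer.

Event 1 (INT 1): INT 1 arrives: push (MAIN, PC=0), enter IRQ1 at PC=0 (depth now 1)
Event 2 (EXEC): [IRQ1] PC=0: INC 2 -> ACC=2
Event 3 (EXEC): [IRQ1] PC=1: IRET -> resume MAIN at PC=0 (depth now 0)
Event 4 (EXEC): [MAIN] PC=0: INC 4 -> ACC=6
Event 5 (EXEC): [MAIN] PC=1: DEC 4 -> ACC=2
Event 6 (INT 0): INT 0 arrives: push (MAIN, PC=2), enter IRQ0 at PC=0 (depth now 1)
Event 7 (EXEC): [IRQ0] PC=0: INC 4 -> ACC=6
Event 8 (EXEC): [IRQ0] PC=1: IRET -> resume MAIN at PC=2 (depth now 0)
Event 9 (EXEC): [MAIN] PC=2: DEC 3 -> ACC=3
Event 10 (EXEC): [MAIN] PC=3: DEC 2 -> ACC=1
Event 11 (EXEC): [MAIN] PC=4: NOP
Event 12 (INT 2): INT 2 arrives: push (MAIN, PC=5), enter IRQ2 at PC=0 (depth now 1)
Event 13 (EXEC): [IRQ2] PC=0: DEC 4 -> ACC=-3
Event 14 (EXEC): [IRQ2] PC=1: INC 4 -> ACC=1
Event 15 (EXEC): [IRQ2] PC=2: INC 2 -> ACC=3
Event 16 (EXEC): [IRQ2] PC=3: IRET -> resume MAIN at PC=5 (depth now 0)
Event 17 (EXEC): [MAIN] PC=5: NOP
Event 18 (INT 1): INT 1 arrives: push (MAIN, PC=6), enter IRQ1 at PC=0 (depth now 1)
Event 19 (EXEC): [IRQ1] PC=0: INC 2 -> ACC=5
Event 20 (EXEC): [IRQ1] PC=1: IRET -> resume MAIN at PC=6 (depth now 0)
Event 21 (INT 2): INT 2 arrives: push (MAIN, PC=6), enter IRQ2 at PC=0 (depth now 1)
Event 22 (EXEC): [IRQ2] PC=0: DEC 4 -> ACC=1
Event 23 (EXEC): [IRQ2] PC=1: INC 4 -> ACC=5
Event 24 (INT 1): INT 1 arrives: push (IRQ2, PC=2), enter IRQ1 at PC=0 (depth now 2)
Event 25 (EXEC): [IRQ1] PC=0: INC 2 -> ACC=7
Event 26 (EXEC): [IRQ1] PC=1: IRET -> resume IRQ2 at PC=2 (depth now 1)
Event 27 (EXEC): [IRQ2] PC=2: INC 2 -> ACC=9
Event 28 (EXEC): [IRQ2] PC=3: IRET -> resume MAIN at PC=6 (depth now 0)
Event 29 (EXEC): [MAIN] PC=6: INC 4 -> ACC=13
Event 30 (EXEC): [MAIN] PC=7: HALT

Answer: 13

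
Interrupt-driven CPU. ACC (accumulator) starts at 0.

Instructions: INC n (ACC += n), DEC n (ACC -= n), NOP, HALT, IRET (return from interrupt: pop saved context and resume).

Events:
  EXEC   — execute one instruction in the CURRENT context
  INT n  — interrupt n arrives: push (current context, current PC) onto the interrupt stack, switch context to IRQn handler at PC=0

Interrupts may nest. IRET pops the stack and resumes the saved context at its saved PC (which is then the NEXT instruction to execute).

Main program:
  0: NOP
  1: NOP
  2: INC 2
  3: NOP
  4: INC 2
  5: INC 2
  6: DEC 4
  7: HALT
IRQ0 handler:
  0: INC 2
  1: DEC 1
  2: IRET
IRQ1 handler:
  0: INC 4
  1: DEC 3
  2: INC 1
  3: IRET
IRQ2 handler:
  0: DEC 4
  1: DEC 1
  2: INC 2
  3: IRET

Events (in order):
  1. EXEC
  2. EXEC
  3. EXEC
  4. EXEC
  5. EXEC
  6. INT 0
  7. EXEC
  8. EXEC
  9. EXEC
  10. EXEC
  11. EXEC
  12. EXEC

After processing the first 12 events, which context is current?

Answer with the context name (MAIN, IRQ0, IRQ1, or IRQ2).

Answer: MAIN

Derivation:
Event 1 (EXEC): [MAIN] PC=0: NOP
Event 2 (EXEC): [MAIN] PC=1: NOP
Event 3 (EXEC): [MAIN] PC=2: INC 2 -> ACC=2
Event 4 (EXEC): [MAIN] PC=3: NOP
Event 5 (EXEC): [MAIN] PC=4: INC 2 -> ACC=4
Event 6 (INT 0): INT 0 arrives: push (MAIN, PC=5), enter IRQ0 at PC=0 (depth now 1)
Event 7 (EXEC): [IRQ0] PC=0: INC 2 -> ACC=6
Event 8 (EXEC): [IRQ0] PC=1: DEC 1 -> ACC=5
Event 9 (EXEC): [IRQ0] PC=2: IRET -> resume MAIN at PC=5 (depth now 0)
Event 10 (EXEC): [MAIN] PC=5: INC 2 -> ACC=7
Event 11 (EXEC): [MAIN] PC=6: DEC 4 -> ACC=3
Event 12 (EXEC): [MAIN] PC=7: HALT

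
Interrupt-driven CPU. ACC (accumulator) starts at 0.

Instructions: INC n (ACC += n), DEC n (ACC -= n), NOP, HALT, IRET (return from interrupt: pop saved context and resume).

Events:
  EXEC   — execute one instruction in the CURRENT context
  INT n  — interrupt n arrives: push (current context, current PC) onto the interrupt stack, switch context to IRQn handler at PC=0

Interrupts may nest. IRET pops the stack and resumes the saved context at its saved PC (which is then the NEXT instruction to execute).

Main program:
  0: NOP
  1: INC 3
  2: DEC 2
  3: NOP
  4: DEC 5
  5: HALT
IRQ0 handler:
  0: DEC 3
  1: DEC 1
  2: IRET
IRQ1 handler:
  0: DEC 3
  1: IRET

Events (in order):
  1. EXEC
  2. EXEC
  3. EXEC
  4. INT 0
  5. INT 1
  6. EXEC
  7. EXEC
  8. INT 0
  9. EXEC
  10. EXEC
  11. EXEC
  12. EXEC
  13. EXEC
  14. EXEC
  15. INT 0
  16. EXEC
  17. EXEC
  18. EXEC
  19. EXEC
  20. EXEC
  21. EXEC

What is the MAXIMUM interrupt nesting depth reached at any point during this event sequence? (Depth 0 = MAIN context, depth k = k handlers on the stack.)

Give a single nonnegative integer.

Answer: 2

Derivation:
Event 1 (EXEC): [MAIN] PC=0: NOP [depth=0]
Event 2 (EXEC): [MAIN] PC=1: INC 3 -> ACC=3 [depth=0]
Event 3 (EXEC): [MAIN] PC=2: DEC 2 -> ACC=1 [depth=0]
Event 4 (INT 0): INT 0 arrives: push (MAIN, PC=3), enter IRQ0 at PC=0 (depth now 1) [depth=1]
Event 5 (INT 1): INT 1 arrives: push (IRQ0, PC=0), enter IRQ1 at PC=0 (depth now 2) [depth=2]
Event 6 (EXEC): [IRQ1] PC=0: DEC 3 -> ACC=-2 [depth=2]
Event 7 (EXEC): [IRQ1] PC=1: IRET -> resume IRQ0 at PC=0 (depth now 1) [depth=1]
Event 8 (INT 0): INT 0 arrives: push (IRQ0, PC=0), enter IRQ0 at PC=0 (depth now 2) [depth=2]
Event 9 (EXEC): [IRQ0] PC=0: DEC 3 -> ACC=-5 [depth=2]
Event 10 (EXEC): [IRQ0] PC=1: DEC 1 -> ACC=-6 [depth=2]
Event 11 (EXEC): [IRQ0] PC=2: IRET -> resume IRQ0 at PC=0 (depth now 1) [depth=1]
Event 12 (EXEC): [IRQ0] PC=0: DEC 3 -> ACC=-9 [depth=1]
Event 13 (EXEC): [IRQ0] PC=1: DEC 1 -> ACC=-10 [depth=1]
Event 14 (EXEC): [IRQ0] PC=2: IRET -> resume MAIN at PC=3 (depth now 0) [depth=0]
Event 15 (INT 0): INT 0 arrives: push (MAIN, PC=3), enter IRQ0 at PC=0 (depth now 1) [depth=1]
Event 16 (EXEC): [IRQ0] PC=0: DEC 3 -> ACC=-13 [depth=1]
Event 17 (EXEC): [IRQ0] PC=1: DEC 1 -> ACC=-14 [depth=1]
Event 18 (EXEC): [IRQ0] PC=2: IRET -> resume MAIN at PC=3 (depth now 0) [depth=0]
Event 19 (EXEC): [MAIN] PC=3: NOP [depth=0]
Event 20 (EXEC): [MAIN] PC=4: DEC 5 -> ACC=-19 [depth=0]
Event 21 (EXEC): [MAIN] PC=5: HALT [depth=0]
Max depth observed: 2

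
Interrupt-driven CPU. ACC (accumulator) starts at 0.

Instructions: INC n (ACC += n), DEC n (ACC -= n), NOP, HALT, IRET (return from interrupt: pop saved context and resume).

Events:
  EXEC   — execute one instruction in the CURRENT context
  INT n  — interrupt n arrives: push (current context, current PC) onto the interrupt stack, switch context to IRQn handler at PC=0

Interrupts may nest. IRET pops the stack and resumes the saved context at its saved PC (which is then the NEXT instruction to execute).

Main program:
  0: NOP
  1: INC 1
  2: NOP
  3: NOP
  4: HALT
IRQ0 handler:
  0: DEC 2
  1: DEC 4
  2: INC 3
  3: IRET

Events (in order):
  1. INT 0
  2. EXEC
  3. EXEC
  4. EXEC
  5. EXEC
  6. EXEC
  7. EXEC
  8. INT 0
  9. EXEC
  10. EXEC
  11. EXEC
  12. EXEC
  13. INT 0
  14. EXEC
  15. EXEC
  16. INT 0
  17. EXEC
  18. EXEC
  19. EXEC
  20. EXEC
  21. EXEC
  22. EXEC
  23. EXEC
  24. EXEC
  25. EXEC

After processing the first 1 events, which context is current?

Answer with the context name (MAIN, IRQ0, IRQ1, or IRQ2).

Event 1 (INT 0): INT 0 arrives: push (MAIN, PC=0), enter IRQ0 at PC=0 (depth now 1)

Answer: IRQ0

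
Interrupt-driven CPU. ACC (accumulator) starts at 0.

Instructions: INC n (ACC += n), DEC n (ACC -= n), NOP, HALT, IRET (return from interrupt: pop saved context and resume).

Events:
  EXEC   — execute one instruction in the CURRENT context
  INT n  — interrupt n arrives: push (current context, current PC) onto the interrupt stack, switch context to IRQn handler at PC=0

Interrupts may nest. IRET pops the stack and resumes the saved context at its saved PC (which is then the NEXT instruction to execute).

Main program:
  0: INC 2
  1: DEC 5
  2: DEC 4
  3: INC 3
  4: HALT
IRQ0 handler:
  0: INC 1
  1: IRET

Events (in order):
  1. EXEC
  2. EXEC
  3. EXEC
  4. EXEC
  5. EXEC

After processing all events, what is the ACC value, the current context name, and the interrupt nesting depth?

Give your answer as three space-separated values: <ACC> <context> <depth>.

Answer: -4 MAIN 0

Derivation:
Event 1 (EXEC): [MAIN] PC=0: INC 2 -> ACC=2
Event 2 (EXEC): [MAIN] PC=1: DEC 5 -> ACC=-3
Event 3 (EXEC): [MAIN] PC=2: DEC 4 -> ACC=-7
Event 4 (EXEC): [MAIN] PC=3: INC 3 -> ACC=-4
Event 5 (EXEC): [MAIN] PC=4: HALT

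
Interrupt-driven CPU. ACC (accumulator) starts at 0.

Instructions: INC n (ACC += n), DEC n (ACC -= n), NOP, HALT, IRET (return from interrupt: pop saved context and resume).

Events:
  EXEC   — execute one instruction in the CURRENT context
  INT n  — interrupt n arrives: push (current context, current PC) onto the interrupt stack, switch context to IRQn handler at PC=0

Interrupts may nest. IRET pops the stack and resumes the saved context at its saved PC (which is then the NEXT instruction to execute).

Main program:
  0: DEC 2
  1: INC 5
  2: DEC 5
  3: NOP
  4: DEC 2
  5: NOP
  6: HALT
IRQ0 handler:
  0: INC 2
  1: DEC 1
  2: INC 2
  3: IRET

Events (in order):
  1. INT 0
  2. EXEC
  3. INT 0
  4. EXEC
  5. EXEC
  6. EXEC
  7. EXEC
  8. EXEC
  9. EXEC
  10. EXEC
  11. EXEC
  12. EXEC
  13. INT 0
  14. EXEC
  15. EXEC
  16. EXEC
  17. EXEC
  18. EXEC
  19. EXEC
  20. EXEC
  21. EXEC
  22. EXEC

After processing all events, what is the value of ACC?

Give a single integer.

Answer: 5

Derivation:
Event 1 (INT 0): INT 0 arrives: push (MAIN, PC=0), enter IRQ0 at PC=0 (depth now 1)
Event 2 (EXEC): [IRQ0] PC=0: INC 2 -> ACC=2
Event 3 (INT 0): INT 0 arrives: push (IRQ0, PC=1), enter IRQ0 at PC=0 (depth now 2)
Event 4 (EXEC): [IRQ0] PC=0: INC 2 -> ACC=4
Event 5 (EXEC): [IRQ0] PC=1: DEC 1 -> ACC=3
Event 6 (EXEC): [IRQ0] PC=2: INC 2 -> ACC=5
Event 7 (EXEC): [IRQ0] PC=3: IRET -> resume IRQ0 at PC=1 (depth now 1)
Event 8 (EXEC): [IRQ0] PC=1: DEC 1 -> ACC=4
Event 9 (EXEC): [IRQ0] PC=2: INC 2 -> ACC=6
Event 10 (EXEC): [IRQ0] PC=3: IRET -> resume MAIN at PC=0 (depth now 0)
Event 11 (EXEC): [MAIN] PC=0: DEC 2 -> ACC=4
Event 12 (EXEC): [MAIN] PC=1: INC 5 -> ACC=9
Event 13 (INT 0): INT 0 arrives: push (MAIN, PC=2), enter IRQ0 at PC=0 (depth now 1)
Event 14 (EXEC): [IRQ0] PC=0: INC 2 -> ACC=11
Event 15 (EXEC): [IRQ0] PC=1: DEC 1 -> ACC=10
Event 16 (EXEC): [IRQ0] PC=2: INC 2 -> ACC=12
Event 17 (EXEC): [IRQ0] PC=3: IRET -> resume MAIN at PC=2 (depth now 0)
Event 18 (EXEC): [MAIN] PC=2: DEC 5 -> ACC=7
Event 19 (EXEC): [MAIN] PC=3: NOP
Event 20 (EXEC): [MAIN] PC=4: DEC 2 -> ACC=5
Event 21 (EXEC): [MAIN] PC=5: NOP
Event 22 (EXEC): [MAIN] PC=6: HALT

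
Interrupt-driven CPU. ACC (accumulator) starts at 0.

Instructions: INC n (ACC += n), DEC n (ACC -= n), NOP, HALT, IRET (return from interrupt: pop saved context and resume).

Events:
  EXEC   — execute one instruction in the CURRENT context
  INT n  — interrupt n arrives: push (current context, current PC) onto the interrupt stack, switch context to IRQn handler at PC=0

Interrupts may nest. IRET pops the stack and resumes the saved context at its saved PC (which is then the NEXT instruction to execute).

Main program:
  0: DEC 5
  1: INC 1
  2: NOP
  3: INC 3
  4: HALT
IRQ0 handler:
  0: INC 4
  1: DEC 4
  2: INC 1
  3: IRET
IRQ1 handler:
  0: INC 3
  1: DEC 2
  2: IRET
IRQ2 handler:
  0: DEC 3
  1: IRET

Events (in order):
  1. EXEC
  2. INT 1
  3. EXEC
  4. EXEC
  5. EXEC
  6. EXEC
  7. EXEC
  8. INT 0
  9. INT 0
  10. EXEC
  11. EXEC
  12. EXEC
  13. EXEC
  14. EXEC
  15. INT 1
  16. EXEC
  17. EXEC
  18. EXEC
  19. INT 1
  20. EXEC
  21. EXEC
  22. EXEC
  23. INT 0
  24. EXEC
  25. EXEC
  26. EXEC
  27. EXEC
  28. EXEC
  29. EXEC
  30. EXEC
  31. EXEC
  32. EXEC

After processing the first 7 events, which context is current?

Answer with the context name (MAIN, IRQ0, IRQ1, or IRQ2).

Event 1 (EXEC): [MAIN] PC=0: DEC 5 -> ACC=-5
Event 2 (INT 1): INT 1 arrives: push (MAIN, PC=1), enter IRQ1 at PC=0 (depth now 1)
Event 3 (EXEC): [IRQ1] PC=0: INC 3 -> ACC=-2
Event 4 (EXEC): [IRQ1] PC=1: DEC 2 -> ACC=-4
Event 5 (EXEC): [IRQ1] PC=2: IRET -> resume MAIN at PC=1 (depth now 0)
Event 6 (EXEC): [MAIN] PC=1: INC 1 -> ACC=-3
Event 7 (EXEC): [MAIN] PC=2: NOP

Answer: MAIN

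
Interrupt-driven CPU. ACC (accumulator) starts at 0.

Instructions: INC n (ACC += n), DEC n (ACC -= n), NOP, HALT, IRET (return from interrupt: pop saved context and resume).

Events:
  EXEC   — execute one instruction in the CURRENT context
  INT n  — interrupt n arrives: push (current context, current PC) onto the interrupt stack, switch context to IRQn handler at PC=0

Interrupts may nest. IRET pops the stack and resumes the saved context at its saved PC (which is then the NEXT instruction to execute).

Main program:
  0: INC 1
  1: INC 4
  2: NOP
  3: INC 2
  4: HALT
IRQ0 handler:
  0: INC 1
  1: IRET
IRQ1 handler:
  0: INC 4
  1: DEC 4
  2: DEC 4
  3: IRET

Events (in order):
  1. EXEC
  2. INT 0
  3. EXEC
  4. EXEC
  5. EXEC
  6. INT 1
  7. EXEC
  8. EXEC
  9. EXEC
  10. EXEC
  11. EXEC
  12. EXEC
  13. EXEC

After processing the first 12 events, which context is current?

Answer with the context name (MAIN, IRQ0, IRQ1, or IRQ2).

Event 1 (EXEC): [MAIN] PC=0: INC 1 -> ACC=1
Event 2 (INT 0): INT 0 arrives: push (MAIN, PC=1), enter IRQ0 at PC=0 (depth now 1)
Event 3 (EXEC): [IRQ0] PC=0: INC 1 -> ACC=2
Event 4 (EXEC): [IRQ0] PC=1: IRET -> resume MAIN at PC=1 (depth now 0)
Event 5 (EXEC): [MAIN] PC=1: INC 4 -> ACC=6
Event 6 (INT 1): INT 1 arrives: push (MAIN, PC=2), enter IRQ1 at PC=0 (depth now 1)
Event 7 (EXEC): [IRQ1] PC=0: INC 4 -> ACC=10
Event 8 (EXEC): [IRQ1] PC=1: DEC 4 -> ACC=6
Event 9 (EXEC): [IRQ1] PC=2: DEC 4 -> ACC=2
Event 10 (EXEC): [IRQ1] PC=3: IRET -> resume MAIN at PC=2 (depth now 0)
Event 11 (EXEC): [MAIN] PC=2: NOP
Event 12 (EXEC): [MAIN] PC=3: INC 2 -> ACC=4

Answer: MAIN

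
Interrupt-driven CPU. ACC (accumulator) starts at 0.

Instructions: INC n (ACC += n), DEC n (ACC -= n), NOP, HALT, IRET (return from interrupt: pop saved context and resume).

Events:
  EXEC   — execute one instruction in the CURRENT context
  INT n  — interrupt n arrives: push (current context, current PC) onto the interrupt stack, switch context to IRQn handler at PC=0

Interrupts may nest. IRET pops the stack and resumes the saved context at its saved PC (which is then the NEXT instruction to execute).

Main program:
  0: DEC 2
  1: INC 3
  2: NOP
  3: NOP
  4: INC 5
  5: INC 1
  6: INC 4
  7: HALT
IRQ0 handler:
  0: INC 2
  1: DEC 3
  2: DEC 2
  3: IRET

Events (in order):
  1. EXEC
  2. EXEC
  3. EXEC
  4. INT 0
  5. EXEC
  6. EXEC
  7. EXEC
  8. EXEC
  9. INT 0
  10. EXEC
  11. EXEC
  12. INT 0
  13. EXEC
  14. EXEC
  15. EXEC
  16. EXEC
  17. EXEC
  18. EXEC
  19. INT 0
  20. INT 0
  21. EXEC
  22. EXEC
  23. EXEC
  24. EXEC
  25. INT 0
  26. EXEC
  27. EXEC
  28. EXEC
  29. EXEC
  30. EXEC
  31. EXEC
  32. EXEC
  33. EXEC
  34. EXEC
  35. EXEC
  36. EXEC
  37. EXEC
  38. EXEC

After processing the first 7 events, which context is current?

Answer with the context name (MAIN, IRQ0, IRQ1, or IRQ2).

Answer: IRQ0

Derivation:
Event 1 (EXEC): [MAIN] PC=0: DEC 2 -> ACC=-2
Event 2 (EXEC): [MAIN] PC=1: INC 3 -> ACC=1
Event 3 (EXEC): [MAIN] PC=2: NOP
Event 4 (INT 0): INT 0 arrives: push (MAIN, PC=3), enter IRQ0 at PC=0 (depth now 1)
Event 5 (EXEC): [IRQ0] PC=0: INC 2 -> ACC=3
Event 6 (EXEC): [IRQ0] PC=1: DEC 3 -> ACC=0
Event 7 (EXEC): [IRQ0] PC=2: DEC 2 -> ACC=-2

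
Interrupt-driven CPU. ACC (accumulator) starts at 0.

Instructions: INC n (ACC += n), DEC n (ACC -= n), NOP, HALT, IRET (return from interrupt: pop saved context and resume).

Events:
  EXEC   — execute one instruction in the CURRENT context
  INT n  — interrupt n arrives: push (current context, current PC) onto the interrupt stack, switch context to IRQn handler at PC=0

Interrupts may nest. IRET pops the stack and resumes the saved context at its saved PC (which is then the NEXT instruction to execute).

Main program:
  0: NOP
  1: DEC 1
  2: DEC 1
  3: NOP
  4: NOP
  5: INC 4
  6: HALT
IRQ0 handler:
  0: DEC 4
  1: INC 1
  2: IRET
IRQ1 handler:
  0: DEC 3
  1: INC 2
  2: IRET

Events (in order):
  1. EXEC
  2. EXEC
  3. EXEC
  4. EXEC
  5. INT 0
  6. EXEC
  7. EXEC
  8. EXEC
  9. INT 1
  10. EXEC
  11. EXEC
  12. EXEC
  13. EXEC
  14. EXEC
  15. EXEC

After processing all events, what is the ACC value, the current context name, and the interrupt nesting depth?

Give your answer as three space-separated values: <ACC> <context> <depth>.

Answer: -2 MAIN 0

Derivation:
Event 1 (EXEC): [MAIN] PC=0: NOP
Event 2 (EXEC): [MAIN] PC=1: DEC 1 -> ACC=-1
Event 3 (EXEC): [MAIN] PC=2: DEC 1 -> ACC=-2
Event 4 (EXEC): [MAIN] PC=3: NOP
Event 5 (INT 0): INT 0 arrives: push (MAIN, PC=4), enter IRQ0 at PC=0 (depth now 1)
Event 6 (EXEC): [IRQ0] PC=0: DEC 4 -> ACC=-6
Event 7 (EXEC): [IRQ0] PC=1: INC 1 -> ACC=-5
Event 8 (EXEC): [IRQ0] PC=2: IRET -> resume MAIN at PC=4 (depth now 0)
Event 9 (INT 1): INT 1 arrives: push (MAIN, PC=4), enter IRQ1 at PC=0 (depth now 1)
Event 10 (EXEC): [IRQ1] PC=0: DEC 3 -> ACC=-8
Event 11 (EXEC): [IRQ1] PC=1: INC 2 -> ACC=-6
Event 12 (EXEC): [IRQ1] PC=2: IRET -> resume MAIN at PC=4 (depth now 0)
Event 13 (EXEC): [MAIN] PC=4: NOP
Event 14 (EXEC): [MAIN] PC=5: INC 4 -> ACC=-2
Event 15 (EXEC): [MAIN] PC=6: HALT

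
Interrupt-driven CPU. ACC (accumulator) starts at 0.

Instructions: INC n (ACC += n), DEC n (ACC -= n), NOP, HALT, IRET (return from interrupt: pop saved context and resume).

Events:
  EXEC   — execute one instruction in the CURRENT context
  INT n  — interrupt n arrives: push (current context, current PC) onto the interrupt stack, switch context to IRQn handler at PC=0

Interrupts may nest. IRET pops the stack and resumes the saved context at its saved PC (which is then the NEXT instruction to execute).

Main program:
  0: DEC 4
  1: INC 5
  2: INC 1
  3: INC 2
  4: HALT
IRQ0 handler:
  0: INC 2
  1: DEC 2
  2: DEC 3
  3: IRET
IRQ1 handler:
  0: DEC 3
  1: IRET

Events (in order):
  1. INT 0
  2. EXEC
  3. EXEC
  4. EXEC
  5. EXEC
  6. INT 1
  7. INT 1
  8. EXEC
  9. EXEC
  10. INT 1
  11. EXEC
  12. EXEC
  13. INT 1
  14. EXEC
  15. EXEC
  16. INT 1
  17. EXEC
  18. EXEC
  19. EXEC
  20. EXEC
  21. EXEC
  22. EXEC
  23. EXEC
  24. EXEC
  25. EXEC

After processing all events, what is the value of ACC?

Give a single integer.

Answer: -14

Derivation:
Event 1 (INT 0): INT 0 arrives: push (MAIN, PC=0), enter IRQ0 at PC=0 (depth now 1)
Event 2 (EXEC): [IRQ0] PC=0: INC 2 -> ACC=2
Event 3 (EXEC): [IRQ0] PC=1: DEC 2 -> ACC=0
Event 4 (EXEC): [IRQ0] PC=2: DEC 3 -> ACC=-3
Event 5 (EXEC): [IRQ0] PC=3: IRET -> resume MAIN at PC=0 (depth now 0)
Event 6 (INT 1): INT 1 arrives: push (MAIN, PC=0), enter IRQ1 at PC=0 (depth now 1)
Event 7 (INT 1): INT 1 arrives: push (IRQ1, PC=0), enter IRQ1 at PC=0 (depth now 2)
Event 8 (EXEC): [IRQ1] PC=0: DEC 3 -> ACC=-6
Event 9 (EXEC): [IRQ1] PC=1: IRET -> resume IRQ1 at PC=0 (depth now 1)
Event 10 (INT 1): INT 1 arrives: push (IRQ1, PC=0), enter IRQ1 at PC=0 (depth now 2)
Event 11 (EXEC): [IRQ1] PC=0: DEC 3 -> ACC=-9
Event 12 (EXEC): [IRQ1] PC=1: IRET -> resume IRQ1 at PC=0 (depth now 1)
Event 13 (INT 1): INT 1 arrives: push (IRQ1, PC=0), enter IRQ1 at PC=0 (depth now 2)
Event 14 (EXEC): [IRQ1] PC=0: DEC 3 -> ACC=-12
Event 15 (EXEC): [IRQ1] PC=1: IRET -> resume IRQ1 at PC=0 (depth now 1)
Event 16 (INT 1): INT 1 arrives: push (IRQ1, PC=0), enter IRQ1 at PC=0 (depth now 2)
Event 17 (EXEC): [IRQ1] PC=0: DEC 3 -> ACC=-15
Event 18 (EXEC): [IRQ1] PC=1: IRET -> resume IRQ1 at PC=0 (depth now 1)
Event 19 (EXEC): [IRQ1] PC=0: DEC 3 -> ACC=-18
Event 20 (EXEC): [IRQ1] PC=1: IRET -> resume MAIN at PC=0 (depth now 0)
Event 21 (EXEC): [MAIN] PC=0: DEC 4 -> ACC=-22
Event 22 (EXEC): [MAIN] PC=1: INC 5 -> ACC=-17
Event 23 (EXEC): [MAIN] PC=2: INC 1 -> ACC=-16
Event 24 (EXEC): [MAIN] PC=3: INC 2 -> ACC=-14
Event 25 (EXEC): [MAIN] PC=4: HALT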